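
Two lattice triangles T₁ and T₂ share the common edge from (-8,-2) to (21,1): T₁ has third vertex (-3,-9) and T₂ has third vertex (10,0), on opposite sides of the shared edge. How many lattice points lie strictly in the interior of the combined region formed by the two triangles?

109

The union is the simple quadrilateral with vertices (-8,-2), (-3,-9), (21,1), (10,0) in order.
By the shoelace formula, twice the signed area is |((-8)·(-9) − (-3)·(-2)) + ((-3)·1 − 21·(-9)) + (21·0 − 10·1) + (10·(-2) − (-8)·0)| = 222, so the area is 111.
Along each edge there are gcd(|Δx|,|Δy|)+1 lattice points, so counting each shared vertex once the boundary has gcd(5,7) + gcd(24,10) + gcd(11,1) + gcd(18,2) = 1+2+1+2 = 6.
By Pick's theorem I = A − B/2 + 1 = 111 − 6/2 + 1 = 109.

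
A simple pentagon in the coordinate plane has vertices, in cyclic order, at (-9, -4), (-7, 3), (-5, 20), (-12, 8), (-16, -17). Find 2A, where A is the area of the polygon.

263

By the shoelace formula, twice the signed area is |[(-9)·3 − (-7)·(-4)] + [(-7)·20 − (-5)·3] + [(-5)·8 − (-12)·20] + [(-12)·(-17) − (-16)·8] + [(-16)·(-4) − (-9)·(-17)]| = 263, so the area is 263/2.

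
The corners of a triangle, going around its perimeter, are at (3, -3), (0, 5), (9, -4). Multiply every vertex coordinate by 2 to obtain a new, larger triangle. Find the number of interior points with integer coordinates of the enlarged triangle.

By the shoelace formula, twice the signed area is |(3·5 − 0·(-3)) + (0·(-4) − 9·5) + (9·(-3) − 3·(-4))| = 45, so the area is 22.5.
Along each edge there are gcd(|Δx|,|Δy|)+1 lattice points, so counting each shared vertex once the boundary has gcd(3,8) + gcd(9,9) + gcd(6,1) = 1+9+1 = 11.
Scaling by 2 multiplies the area by 2² = 4 (so the new area is 90) and multiplies the boundary lattice-point count by 2, giving 22.
By Pick's theorem, the interior count of the dilated polygon is 90 − 22/2 + 1 = 80.

80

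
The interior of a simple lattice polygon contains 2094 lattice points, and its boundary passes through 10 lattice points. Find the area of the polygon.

By Pick's theorem, A = I + B/2 − 1 = 2094 + 10/2 − 1 = 2098.

2098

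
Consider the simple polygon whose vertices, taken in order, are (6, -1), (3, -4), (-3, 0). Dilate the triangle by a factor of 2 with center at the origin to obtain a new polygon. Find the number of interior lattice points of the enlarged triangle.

55

The shoelace formula gives twice the area as |(6·(-4) − 3·(-1)) + (3·0 − (-3)·(-4)) + ((-3)·(-1) − 6·0)| = 30, so the area is 15.
Summing gcd(|Δx|,|Δy|) over the edges gives the boundary count: gcd(3,3) + gcd(6,4) + gcd(9,1) = 3+2+1 = 6.
Scaling by 2 multiplies the area by 2² = 4 (so the new area is 60) and multiplies the boundary lattice-point count by 2, giving 12.
By Pick's theorem, the interior count of the dilated polygon is 60 − 12/2 + 1 = 55.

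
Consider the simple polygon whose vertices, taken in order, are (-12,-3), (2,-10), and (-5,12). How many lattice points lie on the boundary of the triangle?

Along each edge there are gcd(|Δx|,|Δy|)+1 lattice points, so counting each shared vertex once the boundary has gcd(14,7) + gcd(7,22) + gcd(7,15) = 7+1+1 = 9.

9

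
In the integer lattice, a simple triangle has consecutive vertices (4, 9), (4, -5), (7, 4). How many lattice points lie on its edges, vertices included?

18

Summing gcd(|Δx|,|Δy|) over the edges gives the boundary count: gcd(0,14) + gcd(3,9) + gcd(3,5) = 14+3+1 = 18.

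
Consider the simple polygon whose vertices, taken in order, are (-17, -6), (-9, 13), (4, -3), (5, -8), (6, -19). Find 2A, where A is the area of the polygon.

By the shoelace formula, twice the signed area is |[(-17)·13 − (-9)·(-6)] + [(-9)·(-3) − 4·13] + [4·(-8) − 5·(-3)] + [5·(-19) − 6·(-8)] + [6·(-6) − (-17)·(-19)]| = 723, so the area is 361.5.

723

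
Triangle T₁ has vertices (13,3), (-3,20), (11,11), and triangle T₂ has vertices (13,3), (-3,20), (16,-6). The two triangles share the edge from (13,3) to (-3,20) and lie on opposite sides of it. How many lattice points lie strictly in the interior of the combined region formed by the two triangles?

The union is the simple quadrilateral with vertices (13,3), (11,11), (-3,20), (16,-6) in order.
By the shoelace formula, twice the signed area is |(13·11 − 11·3) + (11·20 − (-3)·11) + ((-3)·(-6) − 16·20) + (16·3 − 13·(-6))| = 187, so the area is 187/2.
Along each edge there are gcd(|Δx|,|Δy|)+1 lattice points, so counting each shared vertex once the boundary has gcd(2,8) + gcd(14,9) + gcd(19,26) + gcd(3,9) = 2+1+1+3 = 7.
By Pick's theorem I = A − B/2 + 1 = 187/2 − 7/2 + 1 = 91.

91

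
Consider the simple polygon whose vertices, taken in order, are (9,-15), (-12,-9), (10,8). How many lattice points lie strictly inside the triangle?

243

Using the shoelace formula, 2A = |(9·(-9) − (-12)·(-15)) + ((-12)·8 − 10·(-9)) + (10·(-15) − 9·8)| = 489, so the area is 489/2.
The number of boundary lattice points is Σ gcd(|Δx|,|Δy|) = gcd(21,6) + gcd(22,17) + gcd(1,23) = 3+1+1 = 5.
Pick's theorem gives I = A − B/2 + 1 = 489/2 − 5/2 + 1 = 243.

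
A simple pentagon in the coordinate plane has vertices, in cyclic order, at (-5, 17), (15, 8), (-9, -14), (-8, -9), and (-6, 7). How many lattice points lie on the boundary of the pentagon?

The number of boundary lattice points is Σ gcd(|Δx|,|Δy|) = gcd(20,9) + gcd(24,22) + gcd(1,5) + gcd(2,16) + gcd(1,10) = 1+2+1+2+1 = 7.

7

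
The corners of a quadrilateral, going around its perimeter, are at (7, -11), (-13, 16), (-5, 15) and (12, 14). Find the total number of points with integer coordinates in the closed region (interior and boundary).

318

The shoelace formula gives twice the area as |(7·16 − (-13)·(-11)) + ((-13)·15 − (-5)·16) + ((-5)·14 − 12·15) + (12·(-11) − 7·14)| = 626, so the area is 313.
Summing gcd(|Δx|,|Δy|) over the edges gives the boundary count: gcd(20,27) + gcd(8,1) + gcd(17,1) + gcd(5,25) = 1+1+1+5 = 8.
Pick's theorem gives I = A − B/2 + 1 = 313 − 8/2 + 1 = 310, so the closed region contains I + B = 310 + 8 = 318 lattice points.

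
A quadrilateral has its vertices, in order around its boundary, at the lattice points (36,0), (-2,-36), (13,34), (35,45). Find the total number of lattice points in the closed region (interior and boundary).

The shoelace formula gives twice the area as |[36·(-36) − (-2)·0] + [(-2)·34 − 13·(-36)] + [13·45 − 35·34] + [35·0 − 36·45]| = 3121, so the area is 1560.5.
The number of boundary lattice points is Σ gcd(|Δx|,|Δy|) = gcd(38,36) + gcd(15,70) + gcd(22,11) + gcd(1,45) = 2+5+11+1 = 19.
Pick's theorem gives I = A − B/2 + 1 = 1560.5 − 19/2 + 1 = 1552, so the closed region contains I + B = 1552 + 19 = 1571 lattice points.

1571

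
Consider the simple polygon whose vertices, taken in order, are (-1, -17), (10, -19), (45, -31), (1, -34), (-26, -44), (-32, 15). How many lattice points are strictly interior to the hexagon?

1464

The shoelace formula gives twice the area as |[(-1)·(-19) − 10·(-17)] + [10·(-31) − 45·(-19)] + [45·(-34) − 1·(-31)] + [1·(-44) − (-26)·(-34)] + [(-26)·15 − (-32)·(-44)] + [(-32)·(-17) − (-1)·15]| = 2932, so the area is 1466.
Along each edge there are gcd(|Δx|,|Δy|)+1 lattice points, so counting each shared vertex once the boundary has gcd(11,2) + gcd(35,12) + gcd(44,3) + gcd(27,10) + gcd(6,59) + gcd(31,32) = 1+1+1+1+1+1 = 6.
By Pick's theorem A = I + B/2 − 1, so I = 1466 − 6/2 + 1 = 1464.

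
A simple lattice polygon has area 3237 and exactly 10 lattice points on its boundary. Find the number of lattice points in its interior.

3233

From Pick's theorem, I = A − B/2 + 1 = 3237 − 10/2 + 1 = 3233.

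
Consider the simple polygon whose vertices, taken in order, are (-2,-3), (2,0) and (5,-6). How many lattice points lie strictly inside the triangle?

15

By the shoelace formula, twice the signed area is |((-2)·0 − 2·(-3)) + (2·(-6) − 5·0) + (5·(-3) − (-2)·(-6))| = 33, so the area is 33/2.
Summing gcd(|Δx|,|Δy|) over the edges gives the boundary count: gcd(4,3) + gcd(3,6) + gcd(7,3) = 1+3+1 = 5.
By Pick's theorem A = I + B/2 − 1, so I = 33/2 − 5/2 + 1 = 15.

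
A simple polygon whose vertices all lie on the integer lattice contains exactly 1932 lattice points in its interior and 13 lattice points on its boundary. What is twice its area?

By Pick's theorem, A = I + B/2 − 1 = 1932 + 13/2 − 1 = 3875/2.
Hence 2A = 3875.

3875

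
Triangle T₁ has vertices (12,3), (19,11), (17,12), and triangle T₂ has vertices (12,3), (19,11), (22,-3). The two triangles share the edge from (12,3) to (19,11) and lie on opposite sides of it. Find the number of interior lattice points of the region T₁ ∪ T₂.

71

The union is the simple quadrilateral with vertices (12,3), (17,12), (19,11), (22,-3) in order.
The shoelace formula gives twice the area as |[12·12 − 17·3] + [17·11 − 19·12] + [19·(-3) − 22·11] + [22·3 − 12·(-3)]| = 145, so the area is 145/2.
The number of boundary lattice points is Σ gcd(|Δx|,|Δy|) = gcd(5,9) + gcd(2,1) + gcd(3,14) + gcd(10,6) = 1+1+1+2 = 5.
By Pick's theorem I = A − B/2 + 1 = 145/2 − 5/2 + 1 = 71.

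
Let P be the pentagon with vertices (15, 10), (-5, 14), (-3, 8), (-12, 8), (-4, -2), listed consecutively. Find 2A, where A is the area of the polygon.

380

By the shoelace formula, twice the signed area is |[15·14 − (-5)·10] + [(-5)·8 − (-3)·14] + [(-3)·8 − (-12)·8] + [(-12)·(-2) − (-4)·8] + [(-4)·10 − 15·(-2)]| = 380, so the area is 190.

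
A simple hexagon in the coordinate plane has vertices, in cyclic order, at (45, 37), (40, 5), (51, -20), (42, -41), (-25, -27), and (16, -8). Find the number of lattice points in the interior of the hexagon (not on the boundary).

2065

Using the shoelace formula, 2A = |[45·5 − 40·37] + [40·(-20) − 51·5] + [51·(-41) − 42·(-20)] + [42·(-27) − (-25)·(-41)] + [(-25)·(-8) − 16·(-27)] + [16·37 − 45·(-8)]| = 4136, so the area is 2068.
Along each edge there are gcd(|Δx|,|Δy|)+1 lattice points, so counting each shared vertex once the boundary has gcd(5,32) + gcd(11,25) + gcd(9,21) + gcd(67,14) + gcd(41,19) + gcd(29,45) = 1+1+3+1+1+1 = 8.
Pick's theorem gives I = A − B/2 + 1 = 2068 − 8/2 + 1 = 2065.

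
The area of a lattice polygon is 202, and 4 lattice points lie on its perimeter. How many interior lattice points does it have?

Pick's theorem A = I + B/2 − 1 rearranges to I = A − B/2 + 1 = 202 − 4/2 + 1 = 201.

201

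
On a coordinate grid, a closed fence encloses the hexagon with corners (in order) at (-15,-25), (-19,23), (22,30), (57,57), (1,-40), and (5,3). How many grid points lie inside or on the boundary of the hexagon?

2290

By the shoelace formula, twice the signed area is |[(-15)·23 − (-19)·(-25)] + [(-19)·30 − 22·23] + [22·57 − 57·30] + [57·(-40) − 1·57] + [1·3 − 5·(-40)] + [5·(-25) − (-15)·3]| = 4566, so the area is 2283.
The number of boundary lattice points is Σ gcd(|Δx|,|Δy|) = gcd(4,48) + gcd(41,7) + gcd(35,27) + gcd(56,97) + gcd(4,43) + gcd(20,28) = 4+1+1+1+1+4 = 12.
Pick's theorem gives I = A − B/2 + 1 = 2283 − 12/2 + 1 = 2278, so the closed region contains I + B = 2278 + 12 = 2290 lattice points.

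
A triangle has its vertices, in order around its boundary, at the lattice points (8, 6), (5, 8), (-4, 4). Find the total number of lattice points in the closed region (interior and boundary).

By the shoelace formula, twice the signed area is |(8·8 − 5·6) + (5·4 − (-4)·8) + ((-4)·6 − 8·4)| = 30, so the area is 15.
Along each edge there are gcd(|Δx|,|Δy|)+1 lattice points, so counting each shared vertex once the boundary has gcd(3,2) + gcd(9,4) + gcd(12,2) = 1+1+2 = 4.
Pick's theorem gives I = A − B/2 + 1 = 15 − 4/2 + 1 = 14, so the closed region contains I + B = 14 + 4 = 18 lattice points.

18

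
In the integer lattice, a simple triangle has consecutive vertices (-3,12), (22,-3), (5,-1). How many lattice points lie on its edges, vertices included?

7

Summing gcd(|Δx|,|Δy|) over the edges gives the boundary count: gcd(25,15) + gcd(17,2) + gcd(8,13) = 5+1+1 = 7.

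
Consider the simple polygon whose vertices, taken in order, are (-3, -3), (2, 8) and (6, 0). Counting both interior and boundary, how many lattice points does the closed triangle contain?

47

The shoelace formula gives twice the area as |((-3)·8 − 2·(-3)) + (2·0 − 6·8) + (6·(-3) − (-3)·0)| = 84, so the area is 42.
Summing gcd(|Δx|,|Δy|) over the edges gives the boundary count: gcd(5,11) + gcd(4,8) + gcd(9,3) = 1+4+3 = 8.
Pick's theorem gives I = A − B/2 + 1 = 42 − 8/2 + 1 = 39, so the closed region contains I + B = 39 + 8 = 47 lattice points.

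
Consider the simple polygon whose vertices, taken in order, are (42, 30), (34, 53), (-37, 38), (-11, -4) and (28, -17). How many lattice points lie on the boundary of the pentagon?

18

Along each edge there are gcd(|Δx|,|Δy|)+1 lattice points, so counting each shared vertex once the boundary has gcd(8,23) + gcd(71,15) + gcd(26,42) + gcd(39,13) + gcd(14,47) = 1+1+2+13+1 = 18.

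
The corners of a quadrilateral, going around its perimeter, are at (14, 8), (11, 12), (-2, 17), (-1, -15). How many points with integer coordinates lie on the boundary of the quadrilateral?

Summing gcd(|Δx|,|Δy|) over the edges gives the boundary count: gcd(3,4) + gcd(13,5) + gcd(1,32) + gcd(15,23) = 1+1+1+1 = 4.

4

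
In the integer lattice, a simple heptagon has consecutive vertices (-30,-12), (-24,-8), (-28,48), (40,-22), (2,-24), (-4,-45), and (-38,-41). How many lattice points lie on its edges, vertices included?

Along each edge there are gcd(|Δx|,|Δy|)+1 lattice points, so counting each shared vertex once the boundary has gcd(6,4) + gcd(4,56) + gcd(68,70) + gcd(38,2) + gcd(6,21) + gcd(34,4) + gcd(8,29) = 2+4+2+2+3+2+1 = 16.

16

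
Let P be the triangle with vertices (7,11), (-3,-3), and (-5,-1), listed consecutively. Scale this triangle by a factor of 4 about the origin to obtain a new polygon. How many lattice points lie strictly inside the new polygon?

353

Using the shoelace formula, 2A = |(7·(-3) − (-3)·11) + ((-3)·(-1) − (-5)·(-3)) + ((-5)·11 − 7·(-1))| = 48, so the area is 24.
Along each edge there are gcd(|Δx|,|Δy|)+1 lattice points, so counting each shared vertex once the boundary has gcd(10,14) + gcd(2,2) + gcd(12,12) = 2+2+12 = 16.
Scaling by 4 multiplies the area by 4² = 16 (so the new area is 384) and multiplies the boundary lattice-point count by 4, giving 64.
By Pick's theorem, the interior count of the dilated polygon is 384 − 64/2 + 1 = 353.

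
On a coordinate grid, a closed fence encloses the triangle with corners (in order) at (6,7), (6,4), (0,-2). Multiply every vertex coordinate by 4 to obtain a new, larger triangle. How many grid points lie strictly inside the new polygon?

Using the shoelace formula, 2A = |[6·4 − 6·7] + [6·(-2) − 0·4] + [0·7 − 6·(-2)]| = 18, so the area is 9.
Along each edge there are gcd(|Δx|,|Δy|)+1 lattice points, so counting each shared vertex once the boundary has gcd(0,3) + gcd(6,6) + gcd(6,9) = 3+6+3 = 12.
Scaling by 4 multiplies the area by 4² = 16 (so the new area is 144) and multiplies the boundary lattice-point count by 4, giving 48.
By Pick's theorem, the interior count of the dilated polygon is 144 − 48/2 + 1 = 121.

121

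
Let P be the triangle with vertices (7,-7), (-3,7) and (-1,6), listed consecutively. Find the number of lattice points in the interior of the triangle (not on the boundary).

By the shoelace formula, twice the signed area is |(7·7 − (-3)·(-7)) + ((-3)·6 − (-1)·7) + ((-1)·(-7) − 7·6)| = 18, so the area is 9.
Along each edge there are gcd(|Δx|,|Δy|)+1 lattice points, so counting each shared vertex once the boundary has gcd(10,14) + gcd(2,1) + gcd(8,13) = 2+1+1 = 4.
By Pick's theorem A = I + B/2 − 1, so I = 9 − 4/2 + 1 = 8.

8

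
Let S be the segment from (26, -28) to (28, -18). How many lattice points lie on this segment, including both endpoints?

The number of lattice points on a segment between lattice points is gcd(|Δx|,|Δy|) + 1 = gcd(2,10) + 1 = 2 + 1 = 3.

3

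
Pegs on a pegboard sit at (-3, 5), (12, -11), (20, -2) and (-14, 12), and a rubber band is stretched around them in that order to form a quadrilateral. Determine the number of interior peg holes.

172

The shoelace formula gives twice the area as |[(-3)·(-11) − 12·5] + [12·(-2) − 20·(-11)] + [20·12 − (-14)·(-2)] + [(-14)·5 − (-3)·12]| = 347, so the area is 347/2.
Summing gcd(|Δx|,|Δy|) over the edges gives the boundary count: gcd(15,16) + gcd(8,9) + gcd(34,14) + gcd(11,7) = 1+1+2+1 = 5.
Pick's theorem gives I = A − B/2 + 1 = 347/2 − 5/2 + 1 = 172.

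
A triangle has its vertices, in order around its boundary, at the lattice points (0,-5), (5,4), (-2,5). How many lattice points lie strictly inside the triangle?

The shoelace formula gives twice the area as |(0·4 − 5·(-5)) + (5·5 − (-2)·4) + ((-2)·(-5) − 0·5)| = 68, so the area is 34.
Along each edge there are gcd(|Δx|,|Δy|)+1 lattice points, so counting each shared vertex once the boundary has gcd(5,9) + gcd(7,1) + gcd(2,10) = 1+1+2 = 4.
By Pick's theorem A = I + B/2 − 1, so I = 34 − 4/2 + 1 = 33.

33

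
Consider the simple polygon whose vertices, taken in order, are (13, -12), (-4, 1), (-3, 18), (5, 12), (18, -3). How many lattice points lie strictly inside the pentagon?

317

By the shoelace formula, twice the signed area is |(13·1 − (-4)·(-12)) + ((-4)·18 − (-3)·1) + ((-3)·12 − 5·18) + (5·(-3) − 18·12) + (18·(-12) − 13·(-3))| = 638, so the area is 319.
Summing gcd(|Δx|,|Δy|) over the edges gives the boundary count: gcd(17,13) + gcd(1,17) + gcd(8,6) + gcd(13,15) + gcd(5,9) = 1+1+2+1+1 = 6.
By Pick's theorem A = I + B/2 − 1, so I = 319 − 6/2 + 1 = 317.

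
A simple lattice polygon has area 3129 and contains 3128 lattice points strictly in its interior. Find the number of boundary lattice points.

4

Pick's theorem gives A = I + B/2 − 1, so B = 2(A − I + 1) = 2(3129 − 3128 + 1) = 4.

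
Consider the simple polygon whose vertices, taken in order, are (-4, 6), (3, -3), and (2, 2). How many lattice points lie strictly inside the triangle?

12

By the shoelace formula, twice the signed area is |[(-4)·(-3) − 3·6] + [3·2 − 2·(-3)] + [2·6 − (-4)·2]| = 26, so the area is 13.
Summing gcd(|Δx|,|Δy|) over the edges gives the boundary count: gcd(7,9) + gcd(1,5) + gcd(6,4) = 1+1+2 = 4.
Pick's theorem gives I = A − B/2 + 1 = 13 − 4/2 + 1 = 12.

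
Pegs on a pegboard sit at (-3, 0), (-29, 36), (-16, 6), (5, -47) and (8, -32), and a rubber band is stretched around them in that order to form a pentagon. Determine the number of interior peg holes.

The shoelace formula gives twice the area as |[(-3)·36 − (-29)·0] + [(-29)·6 − (-16)·36] + [(-16)·(-47) − 5·6] + [5·(-32) − 8·(-47)] + [8·0 − (-3)·(-32)]| = 1136, so the area is 568.
Along each edge there are gcd(|Δx|,|Δy|)+1 lattice points, so counting each shared vertex once the boundary has gcd(26,36) + gcd(13,30) + gcd(21,53) + gcd(3,15) + gcd(11,32) = 2+1+1+3+1 = 8.
By Pick's theorem A = I + B/2 − 1, so I = 568 − 8/2 + 1 = 565.

565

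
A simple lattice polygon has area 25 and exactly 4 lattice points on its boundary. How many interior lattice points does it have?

From Pick's theorem, I = A − B/2 + 1 = 25 − 4/2 + 1 = 24.

24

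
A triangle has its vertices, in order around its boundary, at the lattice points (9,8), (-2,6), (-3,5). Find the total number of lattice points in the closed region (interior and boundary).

The shoelace formula gives twice the area as |[9·6 − (-2)·8] + [(-2)·5 − (-3)·6] + [(-3)·8 − 9·5]| = 9, so the area is 4.5.
Along each edge there are gcd(|Δx|,|Δy|)+1 lattice points, so counting each shared vertex once the boundary has gcd(11,2) + gcd(1,1) + gcd(12,3) = 1+1+3 = 5.
Pick's theorem gives I = A − B/2 + 1 = 4.5 − 5/2 + 1 = 3, so the closed region contains I + B = 3 + 5 = 8 lattice points.

8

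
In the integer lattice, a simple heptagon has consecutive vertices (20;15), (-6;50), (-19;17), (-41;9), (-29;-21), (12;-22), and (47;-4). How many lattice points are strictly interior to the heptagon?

Using the shoelace formula, 2A = |[20·50 − (-6)·15] + [(-6)·17 − (-19)·50] + [(-19)·9 − (-41)·17] + [(-41)·(-21) − (-29)·9] + [(-29)·(-22) − 12·(-21)] + [12·(-4) − 47·(-22)] + [47·15 − 20·(-4)]| = 6247, so the area is 6247/2.
Along each edge there are gcd(|Δx|,|Δy|)+1 lattice points, so counting each shared vertex once the boundary has gcd(26,35) + gcd(13,33) + gcd(22,8) + gcd(12,30) + gcd(41,1) + gcd(35,18) + gcd(27,19) = 1+1+2+6+1+1+1 = 13.
By Pick's theorem A = I + B/2 − 1, so I = 6247/2 − 13/2 + 1 = 3118.

3118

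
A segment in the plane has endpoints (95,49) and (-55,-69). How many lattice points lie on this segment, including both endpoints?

The number of lattice points on a segment between lattice points is gcd(|Δx|,|Δy|) + 1 = gcd(150,118) + 1 = 2 + 1 = 3.

3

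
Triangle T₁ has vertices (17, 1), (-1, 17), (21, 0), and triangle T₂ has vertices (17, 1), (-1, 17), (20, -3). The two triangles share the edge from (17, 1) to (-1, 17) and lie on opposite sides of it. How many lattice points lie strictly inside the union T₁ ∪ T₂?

34

The union is the simple quadrilateral with vertices (17, 1), (21, 0), (-1, 17), (20, -3) in order.
Using the shoelace formula, 2A = |[17·0 − 21·1] + [21·17 − (-1)·0] + [(-1)·(-3) − 20·17] + [20·1 − 17·(-3)]| = 70, so the area is 35.
The number of boundary lattice points is Σ gcd(|Δx|,|Δy|) = gcd(4,1) + gcd(22,17) + gcd(21,20) + gcd(3,4) = 1+1+1+1 = 4.
By Pick's theorem I = A − B/2 + 1 = 35 − 4/2 + 1 = 34.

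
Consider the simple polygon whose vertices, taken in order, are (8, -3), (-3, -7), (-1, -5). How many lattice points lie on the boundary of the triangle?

4

Along each edge there are gcd(|Δx|,|Δy|)+1 lattice points, so counting each shared vertex once the boundary has gcd(11,4) + gcd(2,2) + gcd(9,2) = 1+2+1 = 4.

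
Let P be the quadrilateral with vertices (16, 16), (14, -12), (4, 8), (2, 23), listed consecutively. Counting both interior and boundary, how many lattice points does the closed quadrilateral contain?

Using the shoelace formula, 2A = |[16·(-12) − 14·16] + [14·8 − 4·(-12)] + [4·23 − 2·8] + [2·16 − 16·23]| = 516, so the area is 258.
The number of boundary lattice points is Σ gcd(|Δx|,|Δy|) = gcd(2,28) + gcd(10,20) + gcd(2,15) + gcd(14,7) = 2+10+1+7 = 20.
Pick's theorem gives I = A − B/2 + 1 = 258 − 20/2 + 1 = 249, so the closed region contains I + B = 249 + 20 = 269 lattice points.

269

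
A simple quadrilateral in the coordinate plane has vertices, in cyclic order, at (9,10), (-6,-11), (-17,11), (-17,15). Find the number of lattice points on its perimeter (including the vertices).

19

The number of boundary lattice points is Σ gcd(|Δx|,|Δy|) = gcd(15,21) + gcd(11,22) + gcd(0,4) + gcd(26,5) = 3+11+4+1 = 19.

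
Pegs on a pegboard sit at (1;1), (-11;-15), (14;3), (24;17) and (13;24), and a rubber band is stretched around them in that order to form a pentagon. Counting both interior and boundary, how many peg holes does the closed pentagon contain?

The shoelace formula gives twice the area as |[1·(-15) − (-11)·1] + [(-11)·3 − 14·(-15)] + [14·17 − 24·3] + [24·24 − 13·17] + [13·1 − 1·24]| = 683, so the area is 341.5.
Summing gcd(|Δx|,|Δy|) over the edges gives the boundary count: gcd(12,16) + gcd(25,18) + gcd(10,14) + gcd(11,7) + gcd(12,23) = 4+1+2+1+1 = 9.
Pick's theorem gives I = A − B/2 + 1 = 341.5 − 9/2 + 1 = 338, so the closed region contains I + B = 338 + 9 = 347 lattice points.

347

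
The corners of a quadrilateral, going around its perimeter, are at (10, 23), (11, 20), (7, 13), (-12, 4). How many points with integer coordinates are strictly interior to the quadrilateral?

By the shoelace formula, twice the signed area is |(10·20 − 11·23) + (11·13 − 7·20) + (7·4 − (-12)·13) + ((-12)·23 − 10·4)| = 182, so the area is 91.
Along each edge there are gcd(|Δx|,|Δy|)+1 lattice points, so counting each shared vertex once the boundary has gcd(1,3) + gcd(4,7) + gcd(19,9) + gcd(22,19) = 1+1+1+1 = 4.
Pick's theorem gives I = A − B/2 + 1 = 91 − 4/2 + 1 = 90.

90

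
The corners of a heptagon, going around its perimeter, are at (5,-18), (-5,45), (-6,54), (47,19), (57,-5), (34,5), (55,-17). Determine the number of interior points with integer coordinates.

2566

Using the shoelace formula, 2A = |(5·45 − (-5)·(-18)) + ((-5)·54 − (-6)·45) + ((-6)·19 − 47·54) + (47·(-5) − 57·19) + (57·5 − 34·(-5)) + (34·(-17) − 55·5) + (55·(-18) − 5·(-17))| = 5138, so the area is 2569.
Summing gcd(|Δx|,|Δy|) over the edges gives the boundary count: gcd(10,63) + gcd(1,9) + gcd(53,35) + gcd(10,24) + gcd(23,10) + gcd(21,22) + gcd(50,1) = 1+1+1+2+1+1+1 = 8.
Pick's theorem gives I = A − B/2 + 1 = 2569 − 8/2 + 1 = 2566.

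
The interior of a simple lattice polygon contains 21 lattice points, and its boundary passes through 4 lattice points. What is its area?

22

By Pick's theorem, A = I + B/2 − 1 = 21 + 4/2 − 1 = 22.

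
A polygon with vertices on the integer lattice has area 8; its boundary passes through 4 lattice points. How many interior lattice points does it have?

7

From Pick's theorem, I = A − B/2 + 1 = 8 − 4/2 + 1 = 7.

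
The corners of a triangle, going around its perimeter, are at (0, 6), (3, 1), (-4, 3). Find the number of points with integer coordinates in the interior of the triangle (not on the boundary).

14

The shoelace formula gives twice the area as |[0·1 − 3·6] + [3·3 − (-4)·1] + [(-4)·6 − 0·3]| = 29, so the area is 14.5.
The number of boundary lattice points is Σ gcd(|Δx|,|Δy|) = gcd(3,5) + gcd(7,2) + gcd(4,3) = 1+1+1 = 3.
By Pick's theorem A = I + B/2 − 1, so I = 14.5 − 3/2 + 1 = 14.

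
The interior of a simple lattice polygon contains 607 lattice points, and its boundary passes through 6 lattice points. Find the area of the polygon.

609

By Pick's theorem, A = I + B/2 − 1 = 607 + 6/2 − 1 = 609.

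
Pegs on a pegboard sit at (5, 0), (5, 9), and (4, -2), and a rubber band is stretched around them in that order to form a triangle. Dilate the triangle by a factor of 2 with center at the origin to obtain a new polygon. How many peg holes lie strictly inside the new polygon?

8

By the shoelace formula, twice the signed area is |(5·9 − 5·0) + (5·(-2) − 4·9) + (4·0 − 5·(-2))| = 9, so the area is 4.5.
Summing gcd(|Δx|,|Δy|) over the edges gives the boundary count: gcd(0,9) + gcd(1,11) + gcd(1,2) = 9+1+1 = 11.
Scaling by 2 multiplies the area by 2² = 4 (so the new area is 18) and multiplies the boundary lattice-point count by 2, giving 22.
By Pick's theorem, the interior count of the dilated polygon is 18 − 22/2 + 1 = 8.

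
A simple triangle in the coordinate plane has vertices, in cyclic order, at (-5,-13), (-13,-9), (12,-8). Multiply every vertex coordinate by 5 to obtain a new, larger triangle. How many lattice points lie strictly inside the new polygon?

1336

By the shoelace formula, twice the signed area is |((-5)·(-9) − (-13)·(-13)) + ((-13)·(-8) − 12·(-9)) + (12·(-13) − (-5)·(-8))| = 108, so the area is 54.
Along each edge there are gcd(|Δx|,|Δy|)+1 lattice points, so counting each shared vertex once the boundary has gcd(8,4) + gcd(25,1) + gcd(17,5) = 4+1+1 = 6.
Scaling by 5 multiplies the area by 5² = 25 (so the new area is 1350) and multiplies the boundary lattice-point count by 5, giving 30.
By Pick's theorem, the interior count of the dilated polygon is 1350 − 30/2 + 1 = 1336.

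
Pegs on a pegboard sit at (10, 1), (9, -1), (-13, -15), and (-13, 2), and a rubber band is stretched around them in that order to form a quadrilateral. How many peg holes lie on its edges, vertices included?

Along each edge there are gcd(|Δx|,|Δy|)+1 lattice points, so counting each shared vertex once the boundary has gcd(1,2) + gcd(22,14) + gcd(0,17) + gcd(23,1) = 1+2+17+1 = 21.

21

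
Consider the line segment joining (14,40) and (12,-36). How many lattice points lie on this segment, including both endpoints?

3

The number of lattice points on a segment between lattice points is gcd(|Δx|,|Δy|) + 1 = gcd(2,76) + 1 = 2 + 1 = 3.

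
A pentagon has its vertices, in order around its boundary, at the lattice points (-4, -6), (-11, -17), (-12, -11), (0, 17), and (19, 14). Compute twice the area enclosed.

666

Using the shoelace formula, 2A = |((-4)·(-17) − (-11)·(-6)) + ((-11)·(-11) − (-12)·(-17)) + ((-12)·17 − 0·(-11)) + (0·14 − 19·17) + (19·(-6) − (-4)·14)| = 666, so the area is 333.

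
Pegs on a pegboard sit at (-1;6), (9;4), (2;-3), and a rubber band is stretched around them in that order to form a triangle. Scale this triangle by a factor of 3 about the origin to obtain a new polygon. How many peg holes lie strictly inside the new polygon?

361

The shoelace formula gives twice the area as |((-1)·4 − 9·6) + (9·(-3) − 2·4) + (2·6 − (-1)·(-3))| = 84, so the area is 42.
The number of boundary lattice points is Σ gcd(|Δx|,|Δy|) = gcd(10,2) + gcd(7,7) + gcd(3,9) = 2+7+3 = 12.
Scaling by 3 multiplies the area by 3² = 9 (so the new area is 378) and multiplies the boundary lattice-point count by 3, giving 36.
By Pick's theorem, the interior count of the dilated polygon is 378 − 36/2 + 1 = 361.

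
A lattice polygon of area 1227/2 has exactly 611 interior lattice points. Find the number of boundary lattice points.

Pick's theorem gives A = I + B/2 − 1, so B = 2(A − I + 1) = 2(1227/2 − 611 + 1) = 7.

7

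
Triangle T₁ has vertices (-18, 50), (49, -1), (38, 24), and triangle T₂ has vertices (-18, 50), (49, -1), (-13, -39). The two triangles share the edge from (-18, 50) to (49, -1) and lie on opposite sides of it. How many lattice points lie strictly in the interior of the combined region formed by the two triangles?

3409

The union is the simple quadrilateral with vertices (-18, 50), (38, 24), (49, -1), (-13, -39) in order.
Using the shoelace formula, 2A = |((-18)·24 − 38·50) + (38·(-1) − 49·24) + (49·(-39) − (-13)·(-1)) + ((-13)·50 − (-18)·(-39))| = 6822, so the area is 3411.
Summing gcd(|Δx|,|Δy|) over the edges gives the boundary count: gcd(56,26) + gcd(11,25) + gcd(62,38) + gcd(5,89) = 2+1+2+1 = 6.
By Pick's theorem I = A − B/2 + 1 = 3411 − 6/2 + 1 = 3409.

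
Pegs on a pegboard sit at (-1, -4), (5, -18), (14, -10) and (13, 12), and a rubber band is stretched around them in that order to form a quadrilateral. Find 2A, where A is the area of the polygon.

The shoelace formula gives twice the area as |((-1)·(-18) − 5·(-4)) + (5·(-10) − 14·(-18)) + (14·12 − 13·(-10)) + (13·(-4) − (-1)·12)| = 498, so the area is 249.

498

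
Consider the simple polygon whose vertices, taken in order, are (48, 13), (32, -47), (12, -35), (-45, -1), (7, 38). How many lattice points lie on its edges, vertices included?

23

Along each edge there are gcd(|Δx|,|Δy|)+1 lattice points, so counting each shared vertex once the boundary has gcd(16,60) + gcd(20,12) + gcd(57,34) + gcd(52,39) + gcd(41,25) = 4+4+1+13+1 = 23.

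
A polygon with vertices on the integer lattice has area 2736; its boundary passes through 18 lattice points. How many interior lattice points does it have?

2728

Pick's theorem A = I + B/2 − 1 rearranges to I = A − B/2 + 1 = 2736 − 18/2 + 1 = 2728.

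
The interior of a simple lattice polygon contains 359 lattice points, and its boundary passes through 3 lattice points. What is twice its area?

By Pick's theorem, A = I + B/2 − 1 = 359 + 3/2 − 1 = 719/2.
Hence 2A = 719.

719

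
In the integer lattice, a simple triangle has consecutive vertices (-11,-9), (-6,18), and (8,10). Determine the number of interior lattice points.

199

Using the shoelace formula, 2A = |[(-11)·18 − (-6)·(-9)] + [(-6)·10 − 8·18] + [8·(-9) − (-11)·10]| = 418, so the area is 209.
Summing gcd(|Δx|,|Δy|) over the edges gives the boundary count: gcd(5,27) + gcd(14,8) + gcd(19,19) = 1+2+19 = 22.
By Pick's theorem A = I + B/2 − 1, so I = 209 − 22/2 + 1 = 199.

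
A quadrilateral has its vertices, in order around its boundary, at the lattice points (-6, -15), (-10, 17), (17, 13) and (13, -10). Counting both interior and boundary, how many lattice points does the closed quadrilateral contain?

By the shoelace formula, twice the signed area is |[(-6)·17 − (-10)·(-15)] + [(-10)·13 − 17·17] + [17·(-10) − 13·13] + [13·(-15) − (-6)·(-10)]| = 1265, so the area is 632.5.
The number of boundary lattice points is Σ gcd(|Δx|,|Δy|) = gcd(4,32) + gcd(27,4) + gcd(4,23) + gcd(19,5) = 4+1+1+1 = 7.
Pick's theorem gives I = A − B/2 + 1 = 632.5 − 7/2 + 1 = 630, so the closed region contains I + B = 630 + 7 = 637 lattice points.

637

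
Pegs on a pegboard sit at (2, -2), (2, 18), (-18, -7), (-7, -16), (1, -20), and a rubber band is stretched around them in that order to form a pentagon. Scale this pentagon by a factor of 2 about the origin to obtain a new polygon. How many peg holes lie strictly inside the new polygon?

1536

By the shoelace formula, twice the signed area is |[2·18 − 2·(-2)] + [2·(-7) − (-18)·18] + [(-18)·(-16) − (-7)·(-7)] + [(-7)·(-20) − 1·(-16)] + [1·(-2) − 2·(-20)]| = 783, so the area is 783/2.
Summing gcd(|Δx|,|Δy|) over the edges gives the boundary count: gcd(0,20) + gcd(20,25) + gcd(11,9) + gcd(8,4) + gcd(1,18) = 20+5+1+4+1 = 31.
Scaling by 2 multiplies the area by 2² = 4 (so the new area is 1566) and multiplies the boundary lattice-point count by 2, giving 62.
By Pick's theorem, the interior count of the dilated polygon is 1566 − 62/2 + 1 = 1536.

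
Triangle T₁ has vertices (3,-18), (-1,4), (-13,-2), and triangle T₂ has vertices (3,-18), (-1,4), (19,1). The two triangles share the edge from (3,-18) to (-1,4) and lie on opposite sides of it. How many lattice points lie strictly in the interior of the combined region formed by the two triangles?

The union is the simple quadrilateral with vertices (3,-18), (-13,-2), (-1,4), (19,1) in order.
By the shoelace formula, twice the signed area is |[3·(-2) − (-13)·(-18)] + [(-13)·4 − (-1)·(-2)] + [(-1)·1 − 19·4] + [19·(-18) − 3·1]| = 716, so the area is 358.
The number of boundary lattice points is Σ gcd(|Δx|,|Δy|) = gcd(16,16) + gcd(12,6) + gcd(20,3) + gcd(16,19) = 16+6+1+1 = 24.
By Pick's theorem I = A − B/2 + 1 = 358 − 24/2 + 1 = 347.

347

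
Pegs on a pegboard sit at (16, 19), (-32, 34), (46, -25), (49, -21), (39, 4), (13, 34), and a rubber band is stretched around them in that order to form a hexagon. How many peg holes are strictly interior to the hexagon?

By the shoelace formula, twice the signed area is |[16·34 − (-32)·19] + [(-32)·(-25) − 46·34] + [46·(-21) − 49·(-25)] + [49·4 − 39·(-21)] + [39·34 − 13·4] + [13·19 − 16·34]| = 2639, so the area is 2639/2.
Summing gcd(|Δx|,|Δy|) over the edges gives the boundary count: gcd(48,15) + gcd(78,59) + gcd(3,4) + gcd(10,25) + gcd(26,30) + gcd(3,15) = 3+1+1+5+2+3 = 15.
Pick's theorem gives I = A − B/2 + 1 = 2639/2 − 15/2 + 1 = 1313.

1313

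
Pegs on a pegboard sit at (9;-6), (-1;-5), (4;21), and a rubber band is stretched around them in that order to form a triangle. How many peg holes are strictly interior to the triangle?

By the shoelace formula, twice the signed area is |(9·(-5) − (-1)·(-6)) + ((-1)·21 − 4·(-5)) + (4·(-6) − 9·21)| = 265, so the area is 132.5.
The number of boundary lattice points is Σ gcd(|Δx|,|Δy|) = gcd(10,1) + gcd(5,26) + gcd(5,27) = 1+1+1 = 3.
By Pick's theorem A = I + B/2 − 1, so I = 132.5 − 3/2 + 1 = 132.

132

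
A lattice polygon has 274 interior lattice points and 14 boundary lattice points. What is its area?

280

Pick's theorem states A = I + B/2 − 1, so A = 274 + 14/2 − 1 = 280.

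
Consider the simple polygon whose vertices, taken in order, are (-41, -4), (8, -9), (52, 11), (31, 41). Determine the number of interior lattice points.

By the shoelace formula, twice the signed area is |[(-41)·(-9) − 8·(-4)] + [8·11 − 52·(-9)] + [52·41 − 31·11] + [31·(-4) − (-41)·41]| = 4305, so the area is 2152.5.
Along each edge there are gcd(|Δx|,|Δy|)+1 lattice points, so counting each shared vertex once the boundary has gcd(49,5) + gcd(44,20) + gcd(21,30) + gcd(72,45) = 1+4+3+9 = 17.
By Pick's theorem A = I + B/2 − 1, so I = 2152.5 − 17/2 + 1 = 2145.

2145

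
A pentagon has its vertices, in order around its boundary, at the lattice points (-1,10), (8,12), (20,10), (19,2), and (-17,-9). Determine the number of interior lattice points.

357

By the shoelace formula, twice the signed area is |((-1)·12 − 8·10) + (8·10 − 20·12) + (20·2 − 19·10) + (19·(-9) − (-17)·2) + ((-17)·10 − (-1)·(-9))| = 718, so the area is 359.
Along each edge there are gcd(|Δx|,|Δy|)+1 lattice points, so counting each shared vertex once the boundary has gcd(9,2) + gcd(12,2) + gcd(1,8) + gcd(36,11) + gcd(16,19) = 1+2+1+1+1 = 6.
By Pick's theorem A = I + B/2 − 1, so I = 359 − 6/2 + 1 = 357.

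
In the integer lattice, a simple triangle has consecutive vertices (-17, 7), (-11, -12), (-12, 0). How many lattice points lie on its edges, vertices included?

3

Summing gcd(|Δx|,|Δy|) over the edges gives the boundary count: gcd(6,19) + gcd(1,12) + gcd(5,7) = 1+1+1 = 3.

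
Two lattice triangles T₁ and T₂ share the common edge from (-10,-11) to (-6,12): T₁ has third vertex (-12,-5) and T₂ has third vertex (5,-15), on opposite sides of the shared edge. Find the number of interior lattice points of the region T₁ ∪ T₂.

The union is the simple quadrilateral with vertices (-10,-11), (-12,-5), (-6,12), (5,-15) in order.
By the shoelace formula, twice the signed area is |((-10)·(-5) − (-12)·(-11)) + ((-12)·12 − (-6)·(-5)) + ((-6)·(-15) − 5·12) + (5·(-11) − (-10)·(-15))| = 431, so the area is 215.5.
Summing gcd(|Δx|,|Δy|) over the edges gives the boundary count: gcd(2,6) + gcd(6,17) + gcd(11,27) + gcd(15,4) = 2+1+1+1 = 5.
By Pick's theorem I = A − B/2 + 1 = 215.5 − 5/2 + 1 = 214.

214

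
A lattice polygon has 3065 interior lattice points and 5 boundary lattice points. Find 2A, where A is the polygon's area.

6133

By Pick's theorem, A = I + B/2 − 1 = 3065 + 5/2 − 1 = 6133/2.
Hence 2A = 6133.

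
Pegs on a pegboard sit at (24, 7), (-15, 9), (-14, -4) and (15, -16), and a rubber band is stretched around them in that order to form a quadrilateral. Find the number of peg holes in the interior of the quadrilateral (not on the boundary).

By the shoelace formula, twice the signed area is |[24·9 − (-15)·7] + [(-15)·(-4) − (-14)·9] + [(-14)·(-16) − 15·(-4)] + [15·7 − 24·(-16)]| = 1280, so the area is 640.
The number of boundary lattice points is Σ gcd(|Δx|,|Δy|) = gcd(39,2) + gcd(1,13) + gcd(29,12) + gcd(9,23) = 1+1+1+1 = 4.
By Pick's theorem A = I + B/2 − 1, so I = 640 − 4/2 + 1 = 639.

639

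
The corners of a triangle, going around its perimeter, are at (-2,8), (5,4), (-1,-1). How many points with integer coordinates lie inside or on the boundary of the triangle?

The shoelace formula gives twice the area as |((-2)·4 − 5·8) + (5·(-1) − (-1)·4) + ((-1)·8 − (-2)·(-1))| = 59, so the area is 29.5.
Summing gcd(|Δx|,|Δy|) over the edges gives the boundary count: gcd(7,4) + gcd(6,5) + gcd(1,9) = 1+1+1 = 3.
Pick's theorem gives I = A − B/2 + 1 = 29.5 − 3/2 + 1 = 29, so the closed region contains I + B = 29 + 3 = 32 lattice points.

32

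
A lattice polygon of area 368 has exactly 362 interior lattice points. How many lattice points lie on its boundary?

Pick's theorem gives A = I + B/2 − 1, so B = 2(A − I + 1) = 2(368 − 362 + 1) = 14.

14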